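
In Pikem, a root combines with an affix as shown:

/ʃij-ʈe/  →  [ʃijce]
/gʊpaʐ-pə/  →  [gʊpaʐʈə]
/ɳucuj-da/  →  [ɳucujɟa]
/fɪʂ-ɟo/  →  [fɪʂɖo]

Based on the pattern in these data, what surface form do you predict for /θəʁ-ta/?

The data show progressive place assimilation: /ʈ/ → [c] after /j/; /p/ → [ʈ] after /ʐ/; /d/ → [ɟ] after /j/; /ɟ/ → [ɖ] after /ʂ/. In each pair only place changes, matching the preceding consonant, while manner and voice stay constant.
/t/ is a voiceless alveolar stop. The preceding trigger /ʁ/ is uvular, so /t/ must become uvular as well.
A voiceless uvular stop is [q], so the surface segment is [q].

[θəʁqa]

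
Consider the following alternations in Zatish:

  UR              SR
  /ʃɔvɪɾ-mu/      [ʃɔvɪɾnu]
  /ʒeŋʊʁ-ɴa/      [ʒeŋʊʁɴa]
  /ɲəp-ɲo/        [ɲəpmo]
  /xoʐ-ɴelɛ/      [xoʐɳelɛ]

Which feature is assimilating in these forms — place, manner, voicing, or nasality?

place

Underlying /m/ is realised as [n] next to /ɾ/; /ɾ/ itself does not change.
/m/ is bilabial while /ɾ/ is alveolar; the output [n] is alveolar, matching the trigger — so the feature that spreads is place.
Checking the remaining alternations: /ɲ/ → [m] after /p/ (palatal → bilabial, matching bilabial); /ɴ/ → [ɳ] after /ʐ/ (uvular → retroflex, matching retroflex) — only place changes, and always toward the preceding segment.
No alternation appears in [ʒeŋʊʁɴa]: there the adjacent consonants already agree in place (/ɴ/ and /ʁ/ are both uvular), so this form is consistent with the same rule.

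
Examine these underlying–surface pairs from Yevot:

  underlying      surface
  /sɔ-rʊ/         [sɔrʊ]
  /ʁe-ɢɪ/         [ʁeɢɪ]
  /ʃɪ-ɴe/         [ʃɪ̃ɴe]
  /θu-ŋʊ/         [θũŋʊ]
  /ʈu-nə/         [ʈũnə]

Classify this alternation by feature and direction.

regressive nasality assimilation (vowel nasalisation)

The vowel /ɪ/ surfaces as nasalised [ɪ̃] next to the following nasal /ɴ/ — it has acquired the [+nasal] feature of its neighbour.
The other forms show the same pattern: /u/ → [ũ] before /ŋ/; /u/ → [ũ] before /n/ — each time a vowel is nasalised next to a following nasal.
No change occurs in [sɔrʊ], [ʁeɢɪ] because the vowel at the boundary is adjacent to an oral consonant, not a nasal (/ɔ/ next to /r/; /e/ next to /ɢ/).
Because the conditioning nasal is to the right of the vowel that changes, the process is regressive (anticipatory).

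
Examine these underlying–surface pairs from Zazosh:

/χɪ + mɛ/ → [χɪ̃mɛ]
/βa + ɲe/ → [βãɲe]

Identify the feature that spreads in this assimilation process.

The vowel /ɪ/ surfaces as nasalised [ɪ̃] next to the following nasal /m/ — it has acquired the [+nasal] feature of its neighbour.
The other form shows the same pattern: /a/ → [ã] before /ɲ/ — each time a vowel is nasalised next to a following nasal.

nasality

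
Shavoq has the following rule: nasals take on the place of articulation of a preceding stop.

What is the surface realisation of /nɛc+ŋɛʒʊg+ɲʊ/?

The rule targets /ŋ/ (voiced velar nasal), which sits after the trigger /c/ (palatal).
Changing only its place to palatal gives [ɲ] — the voiced palatal nasal.
The same rule applies at the second boundary: /ɲ/ → [ŋ] next to /g/.

[nɛcɲɛʒʊgŋʊ]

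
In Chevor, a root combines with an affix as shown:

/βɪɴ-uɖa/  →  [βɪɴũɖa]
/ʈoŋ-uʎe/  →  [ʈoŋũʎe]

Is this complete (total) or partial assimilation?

partial assimilation

The vowel /u/ surfaces as nasalised [ũ] next to the preceding nasal /ɴ/ — it has acquired the [+nasal] feature of its neighbour.
Likewise in the remaining data: /u/ → [ũ] after /ŋ/ — each time a vowel is nasalised next to a preceding nasal.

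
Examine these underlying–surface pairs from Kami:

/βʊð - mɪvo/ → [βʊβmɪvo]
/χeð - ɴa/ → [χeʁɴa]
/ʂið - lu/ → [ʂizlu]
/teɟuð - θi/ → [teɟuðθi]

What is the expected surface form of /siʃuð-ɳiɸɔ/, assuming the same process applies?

The data show regressive place assimilation: /ð/ → [β] before /m/; /ð/ → [ʁ] before /ɴ/; /ð/ → [z] before /l/. In each pair only place changes, matching the following consonant, while manner and voice stay constant.
Nothing changes in [teɟuðθi]: there the adjacent consonants already agree in place (/ð/ and /θ/ are both dental), so this form is consistent with the same rule.
The rule targets /ð/ (voiced dental fricative), which sits before the trigger /ɳ/ (retroflex).
A voiced retroflex fricative is [ʐ], so the surface segment is [ʐ].

[siʃuʐɳiɸɔ]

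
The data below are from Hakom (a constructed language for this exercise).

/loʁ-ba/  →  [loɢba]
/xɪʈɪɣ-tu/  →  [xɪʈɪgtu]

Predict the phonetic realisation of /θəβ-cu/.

[θəbcu]

The data show regressive manner assimilation: /ʁ/ → [ɢ] before /b/; /ɣ/ → [g] before /t/. In each pair only manner changes, matching the following consonant, while place and voice stay constant.
/β/ is a voiced bilabial fricative. The following trigger /c/ is a stop, so /β/ must become a stop as well.
Changing only its manner to stop gives [b] — the voiced bilabial stop.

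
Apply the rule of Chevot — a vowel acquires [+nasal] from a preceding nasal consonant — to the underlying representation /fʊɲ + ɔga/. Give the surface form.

[fʊɲɔ̃ga]

/ɔ/ sits next to the nasal /ɲ/ and is therefore nasalised to [ɔ̃].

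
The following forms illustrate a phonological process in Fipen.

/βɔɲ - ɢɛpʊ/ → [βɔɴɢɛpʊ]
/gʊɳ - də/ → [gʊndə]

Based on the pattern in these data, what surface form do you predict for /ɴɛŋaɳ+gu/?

[ɴɛŋaŋgu]

The data show regressive place assimilation: /ɲ/ → [ɴ] before /ɢ/; /ɳ/ → [n] before /d/. In each pair only place changes, matching the following consonant, while manner and voice stay constant.
/ɳ/ is a voiced retroflex nasal. The following trigger /g/ is velar, so /ɳ/ must become velar as well.
Changing only its place to velar gives [ŋ] — the voiced velar nasal.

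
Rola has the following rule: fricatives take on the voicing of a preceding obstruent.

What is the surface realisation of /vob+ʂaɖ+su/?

[vobʐaɖzu]

The rule targets /ʂ/ (voiceless retroflex fricative), which sits after the trigger /b/ (voiced).
A voiced retroflex fricative is [ʐ], so the surface segment is [ʐ].
The same rule applies at the second boundary: /s/ → [z] next to /ɖ/.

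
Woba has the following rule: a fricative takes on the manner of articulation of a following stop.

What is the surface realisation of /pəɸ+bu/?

[pəpbu]

The rule targets /ɸ/ (voiceless bilabial fricative), which sits before the trigger /b/ (stop).
A voiceless bilabial stop is [p], so the surface segment is [p].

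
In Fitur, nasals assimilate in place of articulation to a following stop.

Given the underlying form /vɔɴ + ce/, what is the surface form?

The rule targets /ɴ/ (voiced uvular nasal), which sits before the trigger /c/ (palatal).
A voiced palatal nasal is [ɲ], so the surface segment is [ɲ].

[vɔɲce]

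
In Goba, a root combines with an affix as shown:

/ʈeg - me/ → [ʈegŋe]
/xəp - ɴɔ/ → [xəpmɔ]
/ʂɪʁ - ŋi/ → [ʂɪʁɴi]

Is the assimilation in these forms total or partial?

Comparing underlying and surface forms, /m/ → [ŋ] is the alternation; the neighbouring /g/ is constant.
The change bilabial → velar matches the place of the preceding /g/, identifying this as place assimilation.
Manner and voice are unchanged, so the assimilation is partial, not total.
The other alternating forms pattern the same way: /ɴ/ → [m] after /p/ (uvular → bilabial, matching bilabial); /ŋ/ → [ɴ] after /ʁ/ (velar → uvular, matching uvular) — only place changes, and always toward the preceding segment.

partial assimilation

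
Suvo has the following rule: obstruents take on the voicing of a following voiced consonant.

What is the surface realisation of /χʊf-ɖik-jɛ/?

[χʊvɖigjɛ]

The rule targets /f/ (voiceless labiodental fricative), which sits before the trigger /ɖ/ (voiced).
Changing only its voicing to voiced gives [v] — the voiced labiodental fricative.
The same rule applies at the second boundary: /k/ → [g] next to /j/.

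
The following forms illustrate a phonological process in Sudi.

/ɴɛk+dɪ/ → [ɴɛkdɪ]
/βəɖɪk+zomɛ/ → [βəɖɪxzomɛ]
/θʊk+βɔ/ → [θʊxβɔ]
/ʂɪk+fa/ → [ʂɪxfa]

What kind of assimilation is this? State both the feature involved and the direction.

regressive manner assimilation

Underlying /k/ is realised as [x] next to /z/; /z/ itself does not change.
/k/ is a stop while /z/ is a fricative; the output [x] is a fricative, matching the trigger — so the feature that spreads is manner.
Place and voice are unchanged, so the assimilation is partial, not total.
The other alternating forms pattern the same way: /k/ → [x] before /β/ (stop → fricative, matching a fricative); /k/ → [x] before /f/ (stop → fricative, matching a fricative) — only manner changes, and always toward the following segment.
No alternation appears in [ɴɛkdɪ]: there the adjacent consonants already agree in manner (/k/ and /d/ are both stops), so this form is consistent with the same rule.
The trigger is the following segment, so the direction is regressive (anticipatory).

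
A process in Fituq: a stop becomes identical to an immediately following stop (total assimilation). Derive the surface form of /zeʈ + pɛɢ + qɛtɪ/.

/ʈ/ is the segment targeted by the rule; it sits immediately before /p/, so it assimilates completely and surfaces as [p].
The same rule applies at the second boundary: /ɢ/ → [q] next to /q/.

[zeppɛqqɛtɪ]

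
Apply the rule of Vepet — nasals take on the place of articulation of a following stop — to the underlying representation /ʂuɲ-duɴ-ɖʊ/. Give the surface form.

/ɲ/ is a voiced palatal nasal. The following trigger /d/ is alveolar, so /ɲ/ must become alveolar as well.
A voiced alveolar nasal is [n], so the surface segment is [n].
At the second juncture, /ɴ/ likewise becomes [ɳ] adjacent to /ɖ/.

[ʂunduɳɖʊ]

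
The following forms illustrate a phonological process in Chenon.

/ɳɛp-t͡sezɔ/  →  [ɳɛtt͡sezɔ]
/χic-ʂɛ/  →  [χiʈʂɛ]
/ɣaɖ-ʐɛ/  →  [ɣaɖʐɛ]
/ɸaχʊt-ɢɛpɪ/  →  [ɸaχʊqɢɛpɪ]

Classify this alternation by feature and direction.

regressive place assimilation

Comparing underlying and surface forms, /p/ → [t] is the alternation; the neighbouring /t͡s/ is constant.
The change bilabial → alveolar matches the place of the following /t͡s/, identifying this as place assimilation.
Manner and voice are unchanged, so the assimilation is partial, not total.
The same holds elsewhere in the data: /c/ → [ʈ] before /ʂ/ (palatal → retroflex, matching retroflex); /t/ → [q] before /ɢ/ (alveolar → uvular, matching uvular) — only place changes, and always toward the following segment.
No alternation appears in [ɣaɖʐɛ]: there the adjacent consonants already agree in place (/ɖ/ and /ʐ/ are both retroflex), so this form is consistent with the same rule.
Since the segment that changes precedes the conditioning segment, the assimilation is regressive.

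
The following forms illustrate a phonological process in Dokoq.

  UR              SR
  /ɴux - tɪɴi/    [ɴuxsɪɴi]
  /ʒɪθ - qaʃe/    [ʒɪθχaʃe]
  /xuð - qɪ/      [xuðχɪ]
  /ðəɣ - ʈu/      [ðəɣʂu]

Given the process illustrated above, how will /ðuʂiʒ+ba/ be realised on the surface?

The data show progressive manner assimilation: /t/ → [s] after /x/; /q/ → [χ] after /θ/; /q/ → [χ] after /ð/; /ʈ/ → [ʂ] after /ɣ/. In each pair only manner changes, matching the preceding consonant, while place and voice stay constant.
The rule targets /b/ (voiced bilabial stop), which sits after the trigger /ʒ/ (fricative).
Changing only its manner to fricative gives [β] — the voiced bilabial fricative.

[ðuʂiʒβa]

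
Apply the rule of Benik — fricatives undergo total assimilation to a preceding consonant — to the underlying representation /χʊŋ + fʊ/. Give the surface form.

[χʊŋŋʊ]

/f/ is the segment targeted by the rule; it sits immediately after /ŋ/, so it assimilates completely and surfaces as [ŋ].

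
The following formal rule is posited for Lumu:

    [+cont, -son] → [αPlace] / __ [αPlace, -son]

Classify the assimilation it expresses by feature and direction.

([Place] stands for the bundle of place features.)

regressive place assimilation

The shared variable α links the value of the place features (abbreviated [Place]) on the target to the same value on the neighbouring segment, so place is the feature that assimilates.
Since the environment is written after the underscore, the trigger follows the target; the direction is regressive.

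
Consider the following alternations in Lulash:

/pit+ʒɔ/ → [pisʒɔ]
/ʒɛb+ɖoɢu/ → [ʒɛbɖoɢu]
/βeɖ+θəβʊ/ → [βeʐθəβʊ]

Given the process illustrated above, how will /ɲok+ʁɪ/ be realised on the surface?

The data show regressive manner assimilation: /t/ → [s] before /ʒ/; /ɖ/ → [ʐ] before /θ/. In each pair only manner changes, matching the following consonant, while place and voice stay constant.
Nothing changes in [ʒɛbɖoɢu]: there the adjacent consonants already agree in manner (/b/ and /ɖ/ are both stops), so this form is consistent with the same rule.
/k/ is a voiceless velar stop. The following trigger /ʁ/ is a fricative, so /k/ must become a fricative as well.
A voiceless velar fricative is [x], so the surface segment is [x].

[ɲoxʁɪ]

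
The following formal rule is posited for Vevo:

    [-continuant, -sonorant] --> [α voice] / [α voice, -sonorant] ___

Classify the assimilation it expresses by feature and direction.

The rule copies [voice] from the environment onto the target, so the assimilating feature is voicing.
Since the environment is written before the underscore, the trigger precedes the target; the direction is progressive.

progressive voicing assimilation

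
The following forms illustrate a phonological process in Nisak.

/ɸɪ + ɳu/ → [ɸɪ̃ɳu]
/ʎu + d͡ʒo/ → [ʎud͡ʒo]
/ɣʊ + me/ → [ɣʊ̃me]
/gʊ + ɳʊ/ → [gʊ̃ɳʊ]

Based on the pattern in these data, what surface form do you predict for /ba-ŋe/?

The data show regressive nasality assimilation (vowel nasalisation): /ɪ/ → [ɪ̃] before /ɳ/; /ʊ/ → [ʊ̃] before /m/; /ʊ/ → [ʊ̃] before /ɳ/ — a vowel is nasalised by an immediately following nasal consonant.
No change occurs in [ʎud͡ʒo] because the vowel at the boundary is adjacent to an oral consonant, not a nasal (/u/ next to /d͡ʒ/).
/a/ sits next to the nasal /ŋ/ and is therefore nasalised to [ã].

[bãŋe]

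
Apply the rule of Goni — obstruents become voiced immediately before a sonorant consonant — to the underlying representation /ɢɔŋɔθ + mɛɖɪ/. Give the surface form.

[ɢɔŋɔðmɛɖɪ]

/θ/ is a voiceless dental fricative. The following trigger /m/ is voiced, so /θ/ must become voiced as well.
The voiced dental fricative is [ð], so /θ/ → [ð].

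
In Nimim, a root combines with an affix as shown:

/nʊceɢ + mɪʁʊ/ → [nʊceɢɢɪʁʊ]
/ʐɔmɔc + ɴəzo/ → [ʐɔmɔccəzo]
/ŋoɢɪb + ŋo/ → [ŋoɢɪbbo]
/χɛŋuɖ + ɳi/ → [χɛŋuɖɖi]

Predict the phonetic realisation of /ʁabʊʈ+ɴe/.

[ʁabʊʈʈe]

The data show progressive total assimilation (/m/ → [ɢ] after /ɢ/; /ɴ/ → [c] after /c/; /ŋ/ → [b] after /b/; /ɳ/ → [ɖ] after /ɖ/): in every case the target segment becomes identical to its preceding neighbour, copying more than a single feature.
/ɴ/ is the segment targeted by the rule; it sits immediately after /ʈ/, so it assimilates completely and surfaces as [ʈ].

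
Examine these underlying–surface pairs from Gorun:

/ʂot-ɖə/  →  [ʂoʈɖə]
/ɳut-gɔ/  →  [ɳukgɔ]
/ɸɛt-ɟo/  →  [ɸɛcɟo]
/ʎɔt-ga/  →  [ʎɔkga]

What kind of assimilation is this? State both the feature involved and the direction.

Underlying /t/ is realised as [ʈ] next to /ɖ/; /ɖ/ itself does not change.
/t/ is alveolar while /ɖ/ is retroflex; the output [ʈ] is retroflex, matching the trigger — so the feature that spreads is place.
Manner and voice are unchanged, so the assimilation is partial, not total.
The same holds elsewhere in the data: /t/ → [k] before /g/ (alveolar → velar, matching velar); /t/ → [c] before /ɟ/ (alveolar → palatal, matching palatal) — only place changes, and always toward the following segment.
Since the segment that changes precedes the conditioning segment, the assimilation is regressive.

regressive place assimilation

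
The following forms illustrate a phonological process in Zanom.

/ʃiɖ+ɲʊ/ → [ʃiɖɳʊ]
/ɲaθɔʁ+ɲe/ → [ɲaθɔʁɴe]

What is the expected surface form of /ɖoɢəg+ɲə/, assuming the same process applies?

[ɖoɢəgŋə]

The data show progressive place assimilation: /ɲ/ → [ɳ] after /ɖ/; /ɲ/ → [ɴ] after /ʁ/. In each pair only place changes, matching the preceding consonant, while manner and voice stay constant.
/ɲ/ is a voiced palatal nasal. The preceding trigger /g/ is velar, so /ɲ/ must become velar as well.
A voiced velar nasal is [ŋ], so the surface segment is [ŋ].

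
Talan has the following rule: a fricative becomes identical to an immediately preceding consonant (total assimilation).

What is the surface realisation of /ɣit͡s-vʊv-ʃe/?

/v/ is the segment targeted by the rule; it sits immediately after /t͡s/, so it assimilates completely and surfaces as [t͡s].
The same rule applies at the second boundary: /ʃ/ → [v] next to /v/.

[ɣit͡st͡sʊvve]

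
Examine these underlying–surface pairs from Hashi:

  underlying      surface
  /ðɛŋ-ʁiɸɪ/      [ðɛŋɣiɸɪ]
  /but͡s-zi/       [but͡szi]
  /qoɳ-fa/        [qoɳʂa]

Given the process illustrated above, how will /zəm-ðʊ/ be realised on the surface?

[zəmβʊ]

The data show progressive place assimilation: /ʁ/ → [ɣ] after /ŋ/; /f/ → [ʂ] after /ɳ/. In each pair only place changes, matching the preceding consonant, while manner and voice stay constant.
No alternation appears in [but͡szi]: there the adjacent consonants already agree in place (/z/ and /t͡s/ are both alveolar), so this form is consistent with the same rule.
/ð/ is a voiced dental fricative. The preceding trigger /m/ is bilabial, so /ð/ must become bilabial as well.
A voiced bilabial fricative is [β], so the surface segment is [β].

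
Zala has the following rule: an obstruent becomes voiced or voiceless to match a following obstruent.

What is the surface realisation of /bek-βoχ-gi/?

/k/ is a voiceless velar stop. The following trigger /β/ is voiced, so /k/ must become voiced as well.
Changing only its voicing to voiced gives [g] — the voiced velar stop.
The same rule applies at the second boundary: /χ/ → [ʁ] next to /g/.

[begβoʁgi]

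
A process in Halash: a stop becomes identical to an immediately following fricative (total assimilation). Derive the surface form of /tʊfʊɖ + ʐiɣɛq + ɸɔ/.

[tʊfʊʐʐiɣɛɸɸɔ]

/ɖ/ is the segment targeted by the rule; it sits immediately before /ʐ/, so it assimilates completely and surfaces as [ʐ].
The same rule applies at the second boundary: /q/ → [ɸ] next to /ɸ/.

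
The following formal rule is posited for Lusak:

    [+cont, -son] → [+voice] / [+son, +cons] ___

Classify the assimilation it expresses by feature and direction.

The structural change is [+voice], and the conditioning segment [+son, +cons] (a sonorant consonant) is itself voiced, so the target comes to share the voicing of its neighbour — voicing assimilation.
The conditioning segment sits to the left of the focus bar, meaning the trigger precedes the segment that changes — progressive assimilation.

progressive voicing assimilation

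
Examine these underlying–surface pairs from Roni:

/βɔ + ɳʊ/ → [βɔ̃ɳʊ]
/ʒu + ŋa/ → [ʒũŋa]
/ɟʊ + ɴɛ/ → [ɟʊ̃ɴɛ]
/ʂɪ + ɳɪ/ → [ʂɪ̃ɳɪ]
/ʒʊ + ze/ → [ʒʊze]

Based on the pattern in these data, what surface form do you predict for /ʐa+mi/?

[ʐãmi]

The data show regressive nasality assimilation (vowel nasalisation): /ɔ/ → [ɔ̃] before /ɳ/; /u/ → [ũ] before /ŋ/; /ʊ/ → [ʊ̃] before /ɴ/; /ɪ/ → [ɪ̃] before /ɳ/ — a vowel is nasalised by an immediately following nasal consonant.
No change occurs in [ʒʊze] because the vowel at the boundary is adjacent to an oral consonant, not a nasal (/ʊ/ next to /z/).
/a/ sits next to the nasal /m/ and is therefore nasalised to [ã].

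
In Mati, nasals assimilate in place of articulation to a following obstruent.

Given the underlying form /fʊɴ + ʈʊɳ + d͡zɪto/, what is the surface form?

/ɴ/ is a voiced uvular nasal. The following trigger /ʈ/ is retroflex, so /ɴ/ must become retroflex as well.
A voiced retroflex nasal is [ɳ], so the surface segment is [ɳ].
At the second juncture, /ɳ/ likewise becomes [n] adjacent to /d͡z/.

[fʊɳʈʊnd͡zɪto]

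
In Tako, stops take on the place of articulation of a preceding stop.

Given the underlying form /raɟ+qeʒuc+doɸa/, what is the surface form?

The rule targets /q/ (voiceless uvular stop), which sits after the trigger /ɟ/ (palatal).
A voiceless palatal stop is [c], so the surface segment is [c].
The same rule applies at the second boundary: /d/ → [ɟ] next to /c/.

[raɟceʒucɟoɸa]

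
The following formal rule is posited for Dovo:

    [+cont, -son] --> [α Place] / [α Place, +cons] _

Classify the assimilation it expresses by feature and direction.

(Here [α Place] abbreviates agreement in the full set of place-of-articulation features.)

progressive place assimilation

The shared variable α links the value of the place features (abbreviated [Place]) on the target to the same value on the neighbouring segment, so place is the feature that assimilates.
The conditioning segment sits to the left of the focus bar, meaning the trigger precedes the segment that changes — progressive assimilation.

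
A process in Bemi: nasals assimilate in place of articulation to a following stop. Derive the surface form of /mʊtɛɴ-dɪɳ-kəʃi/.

[mʊtɛndɪŋkəʃi]

/ɴ/ is a voiced uvular nasal. The following trigger /d/ is alveolar, so /ɴ/ must become alveolar as well.
A voiced alveolar nasal is [n], so the surface segment is [n].
At the second juncture, /ɳ/ likewise becomes [ŋ] adjacent to /k/.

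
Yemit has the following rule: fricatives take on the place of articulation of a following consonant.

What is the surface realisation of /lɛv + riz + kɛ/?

[lɛzriɣkɛ]

/v/ is a voiced labiodental fricative. The following trigger /r/ is alveolar, so /v/ must become alveolar as well.
Changing only its place to alveolar gives [z] — the voiced alveolar fricative.
At the second juncture, /z/ likewise becomes [ɣ] adjacent to /k/.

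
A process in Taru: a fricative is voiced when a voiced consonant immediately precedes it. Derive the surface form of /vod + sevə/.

[vodzevə]

The rule targets /s/ (voiceless alveolar fricative), which sits after the trigger /d/ (voiced).
A voiced alveolar fricative is [z], so the surface segment is [z].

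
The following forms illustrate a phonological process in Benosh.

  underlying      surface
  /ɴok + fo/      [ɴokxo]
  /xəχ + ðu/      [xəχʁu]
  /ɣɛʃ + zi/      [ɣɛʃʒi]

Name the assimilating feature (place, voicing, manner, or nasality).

Underlying /f/ is realised as [x] next to /k/; /k/ itself does not change.
/f/ is labiodental while /k/ is velar; the output [x] is velar, matching the trigger — so the feature that spreads is place.
The other alternating forms pattern the same way: /ð/ → [ʁ] after /χ/ (dental → uvular, matching uvular); /z/ → [ʒ] after /ʃ/ (alveolar → postalveolar, matching postalveolar) — only place changes, and always toward the preceding segment.

place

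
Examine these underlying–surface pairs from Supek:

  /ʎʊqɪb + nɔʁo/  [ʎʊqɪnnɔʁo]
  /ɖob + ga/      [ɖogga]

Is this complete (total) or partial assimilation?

The segment that alternates is /b/, which surfaces as [n] when adjacent to /n/.
The output [n] is identical to the trigger /n/ — every feature (place, manner, voicing) has been copied — so this is total assimilation.
The remaining alternation confirms this: /b/ → [g] before /g/ — in each case the output is a copy of the following consonant.

total assimilation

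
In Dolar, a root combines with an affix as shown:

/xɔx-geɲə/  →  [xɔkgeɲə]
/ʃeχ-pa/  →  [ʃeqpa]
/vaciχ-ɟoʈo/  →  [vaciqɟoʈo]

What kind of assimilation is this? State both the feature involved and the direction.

regressive manner assimilation

Comparing underlying and surface forms, /x/ → [k] is the alternation; the neighbouring /g/ is constant.
The change fricative → stop matches the manner of the following /g/, identifying this as manner assimilation.
Place and voice are unchanged, so the assimilation is partial, not total.
The same holds elsewhere in the data: /χ/ → [q] before /p/ (fricative → stop, matching a stop); /χ/ → [q] before /ɟ/ (fricative → stop, matching a stop) — only manner changes, and always toward the following segment.
The trigger is the following segment, so the direction is regressive (anticipatory).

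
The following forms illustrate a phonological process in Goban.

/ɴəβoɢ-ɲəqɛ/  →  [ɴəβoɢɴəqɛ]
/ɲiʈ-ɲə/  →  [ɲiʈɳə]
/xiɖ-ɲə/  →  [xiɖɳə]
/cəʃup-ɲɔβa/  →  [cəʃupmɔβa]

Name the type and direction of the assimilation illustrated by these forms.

progressive place assimilation

Comparing underlying and surface forms, /ɲ/ → [ɴ] is the alternation; the neighbouring /ɢ/ is constant.
/ɲ/ is palatal while /ɢ/ is uvular; the output [ɴ] is uvular, matching the trigger — so the feature that spreads is place.
Manner and voice are unchanged, so the assimilation is partial, not total.
The same holds elsewhere in the data: /ɲ/ → [ɳ] after /ʈ/ (palatal → retroflex, matching retroflex); /ɲ/ → [ɳ] after /ɖ/ (palatal → retroflex, matching retroflex); /ɲ/ → [m] after /p/ (palatal → bilabial, matching bilabial) — only place changes, and always toward the preceding segment.
The trigger is the preceding segment, so the direction is progressive (perseverative).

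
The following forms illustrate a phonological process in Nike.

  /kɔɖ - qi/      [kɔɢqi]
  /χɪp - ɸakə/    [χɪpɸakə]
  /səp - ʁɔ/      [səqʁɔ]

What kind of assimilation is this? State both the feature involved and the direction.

regressive place assimilation

The segment that alternates is /ɖ/, which surfaces as [ɢ] when adjacent to /q/.
/ɖ/ is retroflex while /q/ is uvular; the output [ɢ] is uvular, matching the trigger — so the feature that spreads is place.
Manner and voice are unchanged, so the assimilation is partial, not total.
The other alternating form patterns the same way: /p/ → [q] before /ʁ/ (bilabial → uvular, matching uvular) — only place changes, and always toward the following segment.
Nothing changes in [χɪpɸakə]: there the adjacent consonants already agree in place (/p/ and /ɸ/ are both bilabial), so this form is consistent with the same rule.
The trigger is the following segment, so the direction is regressive (anticipatory).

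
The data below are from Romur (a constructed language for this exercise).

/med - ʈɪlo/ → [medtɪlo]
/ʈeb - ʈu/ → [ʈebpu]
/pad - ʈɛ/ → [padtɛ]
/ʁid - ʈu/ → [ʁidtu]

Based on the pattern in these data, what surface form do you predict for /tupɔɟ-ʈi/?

[tupɔɟci]

The data show progressive place assimilation: /ʈ/ → [t] after /d/; /ʈ/ → [p] after /b/. In each pair only place changes, matching the preceding consonant, while manner and voice stay constant.
/ʈ/ is a voiceless retroflex stop. The preceding trigger /ɟ/ is palatal, so /ʈ/ must become palatal as well.
Changing only its place to palatal gives [c] — the voiceless palatal stop.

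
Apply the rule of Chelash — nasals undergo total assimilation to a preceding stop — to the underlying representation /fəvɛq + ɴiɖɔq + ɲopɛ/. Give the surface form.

/ɴ/ is the segment targeted by the rule; it sits immediately after /q/, so it assimilates completely and surfaces as [q].
The same rule applies at the second boundary: /ɲ/ → [q] next to /q/.

[fəvɛqqiɖɔqqopɛ]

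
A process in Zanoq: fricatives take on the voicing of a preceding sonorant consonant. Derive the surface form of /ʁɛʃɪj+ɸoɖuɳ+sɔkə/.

[ʁɛʃɪjβoɖuɳzɔkə]

The rule targets /ɸ/ (voiceless bilabial fricative), which sits after the trigger /j/ (voiced).
The voiced bilabial fricative is [β], so /ɸ/ → [β].
At the second juncture, /s/ likewise becomes [z] adjacent to /ɳ/.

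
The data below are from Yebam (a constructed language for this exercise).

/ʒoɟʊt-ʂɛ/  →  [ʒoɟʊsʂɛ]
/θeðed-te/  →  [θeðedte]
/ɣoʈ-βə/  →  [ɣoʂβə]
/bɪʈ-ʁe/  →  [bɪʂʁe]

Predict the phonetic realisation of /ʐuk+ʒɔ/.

[ʐuxʒɔ]

The data show regressive manner assimilation: /t/ → [s] before /ʂ/; /ʈ/ → [ʂ] before /β/; /ʈ/ → [ʂ] before /ʁ/. In each pair only manner changes, matching the following consonant, while place and voice stay constant.
Nothing changes in [θeðedte]: there the adjacent consonants already agree in manner (/d/ and /t/ are both stops), so this form is consistent with the same rule.
The rule targets /k/ (voiceless velar stop), which sits before the trigger /ʒ/ (fricative).
The voiceless velar fricative is [x], so /k/ → [x].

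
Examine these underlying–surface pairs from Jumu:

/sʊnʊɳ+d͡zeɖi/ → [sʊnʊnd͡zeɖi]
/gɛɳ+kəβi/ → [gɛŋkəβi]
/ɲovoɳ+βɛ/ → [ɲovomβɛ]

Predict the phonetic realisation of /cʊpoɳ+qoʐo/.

[cʊpoɴqoʐo]

The data show regressive place assimilation: /ɳ/ → [n] before /d͡z/; /ɳ/ → [ŋ] before /k/; /ɳ/ → [m] before /β/. In each pair only place changes, matching the following consonant, while manner and voice stay constant.
The rule targets /ɳ/ (voiced retroflex nasal), which sits before the trigger /q/ (uvular).
A voiced uvular nasal is [ɴ], so the surface segment is [ɴ].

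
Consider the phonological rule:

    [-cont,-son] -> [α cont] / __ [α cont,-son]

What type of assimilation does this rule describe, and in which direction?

regressive manner assimilation

The shared variable α links the value of [cont] on the target to that of the neighbouring obstruent. [cont] distinguishes stops from fricatives — a manner-of-articulation feature — so this is manner assimilation.
The conditioning segment sits to the right of the focus bar, meaning the trigger follows the segment that changes — regressive assimilation.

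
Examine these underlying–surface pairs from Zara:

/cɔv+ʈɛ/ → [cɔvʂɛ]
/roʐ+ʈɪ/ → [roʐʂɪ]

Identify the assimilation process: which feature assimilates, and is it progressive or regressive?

Comparing underlying and surface forms, /ʈ/ → [ʂ] is the alternation; the neighbouring /v/ is constant.
/ʈ/ is a stop while /v/ is a fricative; the output [ʂ] is a fricative, matching the trigger — so the feature that spreads is manner.
Place and voice are unchanged, so the assimilation is partial, not total.
Checking the remaining alternation: /ʈ/ → [ʂ] after /ʐ/ (stop → fricative, matching a fricative) — only manner changes, and always toward the preceding segment.
The trigger is the preceding segment, so the direction is progressive (perseverative).

progressive manner assimilation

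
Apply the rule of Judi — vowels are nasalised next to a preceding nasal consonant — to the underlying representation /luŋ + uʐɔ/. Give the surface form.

[luŋũʐɔ]

The vowel /u/ is adjacent to the preceding nasal /ŋ/, so it acquires [+nasal] and surfaces as [ũ].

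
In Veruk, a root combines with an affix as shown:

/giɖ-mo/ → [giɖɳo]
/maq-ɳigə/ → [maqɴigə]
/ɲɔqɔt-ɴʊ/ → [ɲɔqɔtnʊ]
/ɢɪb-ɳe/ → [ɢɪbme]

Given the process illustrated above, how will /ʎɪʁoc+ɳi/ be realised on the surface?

The data show progressive place assimilation: /m/ → [ɳ] after /ɖ/; /ɳ/ → [ɴ] after /q/; /ɴ/ → [n] after /t/; /ɳ/ → [m] after /b/. In each pair only place changes, matching the preceding consonant, while manner and voice stay constant.
/ɳ/ is a voiced retroflex nasal. The preceding trigger /c/ is palatal, so /ɳ/ must become palatal as well.
The voiced palatal nasal is [ɲ], so /ɳ/ → [ɲ].

[ʎɪʁocɲi]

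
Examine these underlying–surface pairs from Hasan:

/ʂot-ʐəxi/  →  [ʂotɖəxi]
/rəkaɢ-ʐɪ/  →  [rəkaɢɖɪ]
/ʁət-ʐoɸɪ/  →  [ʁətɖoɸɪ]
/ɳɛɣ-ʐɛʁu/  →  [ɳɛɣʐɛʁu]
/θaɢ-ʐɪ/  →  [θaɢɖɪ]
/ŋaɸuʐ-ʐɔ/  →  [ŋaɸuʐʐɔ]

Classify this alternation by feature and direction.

Underlying /ʐ/ is realised as [ɖ] next to /t/; /t/ itself does not change.
/ʐ/ is a fricative while /t/ is a stop; the output [ɖ] is a stop, matching the trigger — so the feature that spreads is manner.
Place and voice are unchanged, so the assimilation is partial, not total.
Checking the remaining alternation: /ʐ/ → [ɖ] after /ɢ/ (fricative → stop, matching a stop) — only manner changes, and always toward the preceding segment.
No alternation appears in [ɳɛɣʐɛʁu], [ŋaɸuʐʐɔ]: there the adjacent consonants already agree in manner (/ʐ/ and /ɣ/ are both fricatives; /ʐ/ and /ʐ/ are both fricatives), so these forms are consistent with the same rule.
Since the segment that changes follows the conditioning segment, the assimilation is progressive.

progressive manner assimilation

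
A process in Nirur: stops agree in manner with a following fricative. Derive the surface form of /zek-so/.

The rule targets /k/ (voiceless velar stop), which sits before the trigger /s/ (fricative).
The voiceless velar fricative is [x], so /k/ → [x].

[zexso]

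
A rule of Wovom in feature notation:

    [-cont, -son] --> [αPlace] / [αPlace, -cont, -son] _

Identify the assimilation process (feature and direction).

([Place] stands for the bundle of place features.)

progressive place assimilation

The rule copies the place features (abbreviated [Place]) from the environment onto the target, so the assimilating feature is place.
The conditioning segment sits to the left of the focus bar, meaning the trigger precedes the segment that changes — progressive assimilation.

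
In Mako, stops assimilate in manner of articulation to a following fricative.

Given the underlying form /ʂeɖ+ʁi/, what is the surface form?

/ɖ/ is a voiced retroflex stop. The following trigger /ʁ/ is a fricative, so /ɖ/ must become a fricative as well.
The voiced retroflex fricative is [ʐ], so /ɖ/ → [ʐ].

[ʂeʐʁi]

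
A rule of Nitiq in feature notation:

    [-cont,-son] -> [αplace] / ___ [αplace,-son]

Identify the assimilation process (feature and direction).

regressive place assimilation

The rule copies the place features (abbreviated [place]) from the environment onto the target, so the assimilating feature is place.
The conditioning segment sits to the right of the focus bar, meaning the trigger follows the segment that changes — regressive assimilation.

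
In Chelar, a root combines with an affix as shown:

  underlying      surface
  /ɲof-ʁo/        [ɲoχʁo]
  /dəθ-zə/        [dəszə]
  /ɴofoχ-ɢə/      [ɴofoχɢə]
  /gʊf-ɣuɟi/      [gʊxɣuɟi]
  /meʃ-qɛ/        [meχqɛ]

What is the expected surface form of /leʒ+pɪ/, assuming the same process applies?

[leβpɪ]

The data show regressive place assimilation: /f/ → [χ] before /ʁ/; /θ/ → [s] before /z/; /f/ → [x] before /ɣ/; /ʃ/ → [χ] before /q/. In each pair only place changes, matching the following consonant, while manner and voice stay constant.
No alternation appears in [ɴofoχɢə]: there the adjacent consonants already agree in place (/χ/ and /ɢ/ are both uvular), so this form is consistent with the same rule.
The rule targets /ʒ/ (voiced postalveolar fricative), which sits before the trigger /p/ (bilabial).
Changing only its place to bilabial gives [β] — the voiced bilabial fricative.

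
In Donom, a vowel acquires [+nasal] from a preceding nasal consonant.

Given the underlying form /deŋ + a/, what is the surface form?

[deŋã]

/a/ sits next to the nasal /ŋ/ and is therefore nasalised to [ã].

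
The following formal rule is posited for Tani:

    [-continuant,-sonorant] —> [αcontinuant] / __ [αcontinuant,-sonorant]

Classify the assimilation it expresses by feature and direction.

regressive manner assimilation

The shared variable α links the value of [continuant] on the target to that of the neighbouring obstruent. [continuant] distinguishes stops from fricatives — a manner-of-articulation feature — so this is manner assimilation.
The conditioning segment sits to the right of the focus bar, meaning the trigger follows the segment that changes — regressive assimilation.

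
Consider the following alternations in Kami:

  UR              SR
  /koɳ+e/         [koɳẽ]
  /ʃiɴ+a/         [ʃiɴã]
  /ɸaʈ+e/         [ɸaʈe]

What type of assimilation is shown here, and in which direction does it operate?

progressive nasality assimilation (vowel nasalisation)

The vowel /e/ surfaces as nasalised [ẽ] next to the preceding nasal /ɳ/ — it has acquired the [+nasal] feature of its neighbour.
The other form shows the same pattern: /a/ → [ã] after /ɴ/ — each time a vowel is nasalised next to a preceding nasal.
No change occurs in [ɸaʈe] because the vowel at the boundary is adjacent to an oral consonant, not a nasal (/e/ next to /ʈ/).
Because the conditioning nasal is to the left of the vowel that changes, the process is progressive (perseverative).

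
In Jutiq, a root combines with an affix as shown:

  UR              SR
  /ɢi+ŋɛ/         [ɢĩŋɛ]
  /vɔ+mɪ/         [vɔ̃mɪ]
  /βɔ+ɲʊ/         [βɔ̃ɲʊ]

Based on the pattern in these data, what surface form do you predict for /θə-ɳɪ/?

The data show regressive nasality assimilation (vowel nasalisation): /i/ → [ĩ] before /ŋ/; /ɔ/ → [ɔ̃] before /m/; /ɔ/ → [ɔ̃] before /ɲ/ — a vowel is nasalised by an immediately following nasal consonant.
The vowel /ə/ is adjacent to the following nasal /ɳ/, so it acquires [+nasal] and surfaces as [ə̃].

[θə̃ɳɪ]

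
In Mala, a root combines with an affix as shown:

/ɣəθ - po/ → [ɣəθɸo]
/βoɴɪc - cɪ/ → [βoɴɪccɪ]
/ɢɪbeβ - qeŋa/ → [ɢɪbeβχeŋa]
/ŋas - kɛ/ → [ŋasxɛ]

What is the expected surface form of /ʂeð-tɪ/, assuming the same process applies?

The data show progressive manner assimilation: /p/ → [ɸ] after /θ/; /q/ → [χ] after /β/; /k/ → [x] after /s/. In each pair only manner changes, matching the preceding consonant, while place and voice stay constant.
No alternation appears in [βoɴɪccɪ]: there the adjacent consonants already agree in manner (/c/ and /c/ are both stops), so this form is consistent with the same rule.
The rule targets /t/ (voiceless alveolar stop), which sits after the trigger /ð/ (fricative).
A voiceless alveolar fricative is [s], so the surface segment is [s].

[ʂeðsɪ]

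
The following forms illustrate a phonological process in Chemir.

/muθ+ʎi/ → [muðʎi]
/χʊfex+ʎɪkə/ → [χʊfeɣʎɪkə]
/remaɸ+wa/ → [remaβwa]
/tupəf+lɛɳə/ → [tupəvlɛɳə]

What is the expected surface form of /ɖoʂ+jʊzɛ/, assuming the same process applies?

The data show regressive voicing assimilation: /θ/ → [ð] before /ʎ/; /x/ → [ɣ] before /ʎ/; /ɸ/ → [β] before /w/; /f/ → [v] before /l/. In each pair only voicing changes, matching the following consonant, while place and manner stay constant.
The rule targets /ʂ/ (voiceless retroflex fricative), which sits before the trigger /j/ (voiced).
A voiced retroflex fricative is [ʐ], so the surface segment is [ʐ].

[ɖoʐjʊzɛ]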